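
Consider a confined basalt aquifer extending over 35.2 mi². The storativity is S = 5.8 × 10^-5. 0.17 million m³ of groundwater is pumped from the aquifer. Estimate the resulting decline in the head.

Δh ≈ 32.1 m

A = 35.2 mi² = 9.117 × 10^7 m²
ΔV = 0.17 million m³ = 1.7 × 10^5 m³
Δh = ΔV / (S × A) = 1.7 × 10^5 m³ / (5.8 × 10^-5 × 9.117 × 10^7 m²) = 32.15 m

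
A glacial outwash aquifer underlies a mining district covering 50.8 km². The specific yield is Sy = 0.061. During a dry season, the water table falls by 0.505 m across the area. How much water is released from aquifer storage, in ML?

ΔV ≈ 1560 ML

A = 50.8 km² = 5.08 × 10^7 m²
ΔV = Sy × A × Δh = 0.061 × 5.08 × 10^7 m² × 0.505 m = 1.565 × 10^6 m³
ΔV = 1.565 × 10^6 m³ = 1565 ML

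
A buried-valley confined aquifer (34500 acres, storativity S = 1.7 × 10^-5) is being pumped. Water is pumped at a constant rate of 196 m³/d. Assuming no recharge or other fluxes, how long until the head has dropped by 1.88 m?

A = 34500 acres = 1.396 × 10^8 m²
ΔV = S × A × Δh = 1.7 × 10^-5 × 1.396 × 10^8 × 1.88 = 4462 m³
t = ΔV / Q = 4462 m³ / 196 m³/d = 22.77 d

t ≈ 22.8 days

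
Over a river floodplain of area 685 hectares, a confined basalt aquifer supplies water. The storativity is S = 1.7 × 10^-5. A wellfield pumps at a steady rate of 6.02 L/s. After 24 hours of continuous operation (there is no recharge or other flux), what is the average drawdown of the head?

A = 685 hectares = 6.85 × 10^6 m²
Q = 6.02 L/s = 520.1 m³/d
t = 24 hours = 1 d
ΔV = Q × t = 520.1 m³/d × 1 d = 520.1 m³
Δh = ΔV / (S × A) = 520.1 / (1.7 × 10^-5 × 6.85 × 10^6) = 4.467 m

Δh ≈ 4.47 m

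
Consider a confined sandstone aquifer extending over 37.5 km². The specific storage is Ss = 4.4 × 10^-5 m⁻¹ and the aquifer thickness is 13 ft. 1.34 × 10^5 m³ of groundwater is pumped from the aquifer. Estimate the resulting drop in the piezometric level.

Δh ≈ 20.5 m

b = 13 ft = 3.962 m
S = Ss × b = 4.4 × 10^-5 m⁻¹ × 3.962 m = 1.743 × 10^-4
A = 37.5 km² = 3.75 × 10^7 m²
Δh = ΔV / (S × A) = 1.34 × 10^5 m³ / (1.743 × 10^-4 × 3.75 × 10^7 m²) = 20.5 m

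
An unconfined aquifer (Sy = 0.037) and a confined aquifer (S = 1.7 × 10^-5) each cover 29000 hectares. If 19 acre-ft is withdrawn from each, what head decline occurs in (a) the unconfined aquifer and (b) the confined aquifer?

Δh_u ≈ 0.00218 m; Δh_c ≈ 4.75 m

A = 29000 hectares = 2.9 × 10^8 m²
ΔV = 19 acre-ft = 23440 m³
Unconfined: Δh_u = ΔV/(Sy·A) = 23440/(0.037 × 2.9 × 10^8) = 0.002184 m
Confined: Δh_c = ΔV/(S·A) = 23440/(1.7 × 10^-5 × 2.9 × 10^8) = 4.754 m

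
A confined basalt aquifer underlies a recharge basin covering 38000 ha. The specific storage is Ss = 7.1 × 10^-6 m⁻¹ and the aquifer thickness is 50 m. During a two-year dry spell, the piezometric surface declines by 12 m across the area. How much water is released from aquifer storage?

ΔV ≈ 1.62 × 10^6 m³

S = Ss × b = 7.1 × 10^-6 m⁻¹ × 50 m = 3.55 × 10^-4
A = 38000 ha = 3.8 × 10^8 m²
ΔV = S × A × Δh = 3.55 × 10^-4 × 3.8 × 10^8 m² × 12 m = 1.619 × 10^6 m³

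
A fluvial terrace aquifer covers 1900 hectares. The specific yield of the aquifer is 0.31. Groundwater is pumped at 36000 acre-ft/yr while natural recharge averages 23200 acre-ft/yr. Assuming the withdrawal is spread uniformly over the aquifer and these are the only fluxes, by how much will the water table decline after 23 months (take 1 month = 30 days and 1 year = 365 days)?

A = 1900 hectares = 1.9 × 10^7 m²
Net abstraction = 36000 − 23200 = 12800 acre-ft/yr
Q_net = 12800 acre-ft/yr = 43260 m³/d
t = 23 months = 690 d
ΔV = Q × t = 43260 m³/d × 690 d = 2.985 × 10^7 m³
Δh = ΔV / (Sy × A) = 2.985 × 10^7 / (0.31 × 1.9 × 10^7) = 5.067 m

Δh ≈ 5.07 m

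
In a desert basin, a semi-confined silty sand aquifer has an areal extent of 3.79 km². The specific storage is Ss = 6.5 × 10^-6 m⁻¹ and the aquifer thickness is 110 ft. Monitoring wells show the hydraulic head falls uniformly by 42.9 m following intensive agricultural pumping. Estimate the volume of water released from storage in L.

b = 110 ft = 33.53 m
S = Ss × b = 6.5 × 10^-6 m⁻¹ × 33.53 m = 2.179 × 10^-4
A = 3.79 km² = 3.79 × 10^6 m²
ΔV = S × A × Δh = 2.179 × 10^-4 × 3.79 × 10^6 m² × 42.9 m = 35430 m³
ΔV = 35430 m³ = 3.543 × 10^7 L

ΔV ≈ 3.54 × 10^7 L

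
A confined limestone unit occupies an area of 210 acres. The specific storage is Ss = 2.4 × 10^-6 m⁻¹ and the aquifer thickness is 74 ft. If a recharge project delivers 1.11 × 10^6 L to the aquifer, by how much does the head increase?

Δh ≈ 24.1 m

b = 74 ft = 22.56 m
S = Ss × b = 2.4 × 10^-6 m⁻¹ × 22.56 m = 5.413 × 10^-5
A = 210 acres = 8.498 × 10^5 m²
ΔV = 1.11 × 10^6 L = 1110 m³
Δh = ΔV / (S × A) = 1110 m³ / (5.413 × 10^-5 × 8.498 × 10^5 m²) = 24.13 m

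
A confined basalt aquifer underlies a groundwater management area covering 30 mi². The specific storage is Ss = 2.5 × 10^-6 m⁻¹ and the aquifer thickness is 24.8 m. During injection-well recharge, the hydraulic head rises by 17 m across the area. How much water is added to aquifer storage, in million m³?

S = Ss × b = 2.5 × 10^-6 m⁻¹ × 24.8 m = 6.2 × 10^-5
A = 30 mi² = 7.77 × 10^7 m²
ΔV = S × A × Δh = 6.2 × 10^-5 × 7.77 × 10^7 m² × 17 m = 81900 m³
ΔV = 81900 m³ = 0.0819 million m³

ΔV ≈ 0.0819 million m³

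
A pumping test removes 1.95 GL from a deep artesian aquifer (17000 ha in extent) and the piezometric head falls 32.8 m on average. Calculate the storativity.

S ≈ 3.5 × 10^-4

A = 17000 ha = 1.7 × 10^8 m²
ΔV = 1.95 GL = 1.95 × 10^6 m³
S = ΔV / (A × Δh) = 1.95 × 10^6 m³ / (1.7 × 10^8 m² × 32.8 m) = 3.497 × 10^-4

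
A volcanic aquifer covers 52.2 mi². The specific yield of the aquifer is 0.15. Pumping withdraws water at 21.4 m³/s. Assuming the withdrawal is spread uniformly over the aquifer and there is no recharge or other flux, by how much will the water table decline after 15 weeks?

Δh ≈ 9.57 m

A = 52.2 mi² = 1.352 × 10^8 m²
Q = 21.4 m³/s = 1.849 × 10^6 m³/d
t = 15 weeks = 105 d
ΔV = Q × t = 1.849 × 10^6 m³/d × 105 d = 1.941 × 10^8 m³
Δh = ΔV / (Sy × A) = 1.941 × 10^8 / (0.15 × 1.352 × 10^8) = 9.573 m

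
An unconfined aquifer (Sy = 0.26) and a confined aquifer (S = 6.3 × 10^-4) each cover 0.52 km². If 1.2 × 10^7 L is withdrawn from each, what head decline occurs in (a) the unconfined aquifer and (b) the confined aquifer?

Δh_u ≈ 0.0888 m; Δh_c ≈ 36.6 m

A = 0.52 km² = 5.2 × 10^5 m²
ΔV = 1.2 × 10^7 L = 12000 m³
Unconfined: Δh_u = ΔV/(Sy·A) = 12000/(0.26 × 5.2 × 10^5) = 0.08876 m
Confined: Δh_c = ΔV/(S·A) = 12000/(6.3 × 10^-4 × 5.2 × 10^5) = 36.63 m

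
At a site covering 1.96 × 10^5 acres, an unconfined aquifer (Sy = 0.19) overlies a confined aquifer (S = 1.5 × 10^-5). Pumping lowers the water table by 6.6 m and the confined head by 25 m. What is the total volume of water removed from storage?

ΔV ≈ 9.95 × 10^8 m³

A = 1.96 × 10^5 acres = 7.932 × 10^8 m²
Unconfined: ΔV_u = Sy × A × Δh_u = 0.19 × 7.932 × 10^8 × 6.6 = 9.947 × 10^8 m³
Confined: ΔV_c = S × A × Δh_c = 1.5 × 10^-5 × 7.932 × 10^8 × 25 = 2.974 × 10^5 m³
Total ΔV = 9.947 × 10^8 + 2.974 × 10^5 = 9.95 × 10^8 m³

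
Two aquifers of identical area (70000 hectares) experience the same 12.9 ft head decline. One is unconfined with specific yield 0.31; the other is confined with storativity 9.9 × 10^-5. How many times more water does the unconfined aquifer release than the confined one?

A = 70000 hectares = 7 × 10^8 m²
Δh = 12.9 ft = 3.932 m
Unconfined: ΔV_u = Sy × A × Δh = 0.31 × 7 × 10^8 × 3.932 = 8.532 × 10^8 m³
Confined: ΔV_c = S × A × Δh = 9.9 × 10^-5 × 7 × 10^8 × 3.932 = 2.725 × 10^5 m³
Ratio = ΔV_u / ΔV_c = Sy / S = 0.31 / 9.9 × 10^-5 = 3131

ΔV_u / ΔV_c ≈ 3130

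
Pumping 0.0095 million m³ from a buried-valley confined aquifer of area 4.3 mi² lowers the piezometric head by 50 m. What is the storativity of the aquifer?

S ≈ 1.7 × 10^-5

A = 4.3 mi² = 1.114 × 10^7 m²
ΔV = 0.0095 million m³ = 9500 m³
S = ΔV / (A × Δh) = 9500 m³ / (1.114 × 10^7 m² × 50 m) = 1.706 × 10^-5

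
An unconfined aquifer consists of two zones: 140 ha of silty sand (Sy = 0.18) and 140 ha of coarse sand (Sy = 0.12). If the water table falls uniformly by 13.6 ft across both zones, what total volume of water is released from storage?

A₁ = 140 ha = 1.4 × 10^6 m²; A₂ = 140 ha = 1.4 × 10^6 m²
Δh = 13.6 ft = 4.145 m
ΔV₁ = 0.18 × 1.4 × 10^6 × 4.145 = 1.045 × 10^6 m³
ΔV₂ = 0.12 × 1.4 × 10^6 × 4.145 = 6.964 × 10^5 m³
ΔV = ΔV₁ + ΔV₂ = 1.741 × 10^6 m³

ΔV ≈ 1.74 × 10^6 m³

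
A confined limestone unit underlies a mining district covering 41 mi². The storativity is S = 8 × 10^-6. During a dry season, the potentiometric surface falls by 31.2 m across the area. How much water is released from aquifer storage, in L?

ΔV ≈ 2.65 × 10^7 L

A = 41 mi² = 1.062 × 10^8 m²
ΔV = S × A × Δh = 8 × 10^-6 × 1.062 × 10^8 m² × 31.2 m = 26500 m³
ΔV = 26500 m³ = 2.65 × 10^7 L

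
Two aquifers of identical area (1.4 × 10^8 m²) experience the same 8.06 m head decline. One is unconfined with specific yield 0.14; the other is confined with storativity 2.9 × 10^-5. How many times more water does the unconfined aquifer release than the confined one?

ΔV_u / ΔV_c ≈ 4830

Unconfined: ΔV_u = Sy × A × Δh = 0.14 × 1.4 × 10^8 × 8.06 = 1.58 × 10^8 m³
Confined: ΔV_c = S × A × Δh = 2.9 × 10^-5 × 1.4 × 10^8 × 8.06 = 32720 m³
Ratio = ΔV_u / ΔV_c = Sy / S = 0.14 / 2.9 × 10^-5 = 4828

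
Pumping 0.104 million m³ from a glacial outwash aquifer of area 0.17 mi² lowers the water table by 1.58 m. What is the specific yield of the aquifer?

A = 0.17 mi² = 4.403 × 10^5 m²
ΔV = 0.104 million m³ = 1.04 × 10^5 m³
Sy = ΔV / (A × Δh) = 1.04 × 10^5 m³ / (4.403 × 10^5 m² × 1.58 m) = 0.1495

Sy ≈ 0.15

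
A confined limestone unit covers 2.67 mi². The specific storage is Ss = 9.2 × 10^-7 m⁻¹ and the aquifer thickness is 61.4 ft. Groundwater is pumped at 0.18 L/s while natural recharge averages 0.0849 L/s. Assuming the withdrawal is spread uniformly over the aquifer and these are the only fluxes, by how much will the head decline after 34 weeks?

Δh ≈ 16.4 m

b = 61.4 ft = 18.71 m
S = Ss × b = 9.2 × 10^-7 m⁻¹ × 18.71 m = 1.722 × 10^-5
A = 2.67 mi² = 6.915 × 10^6 m²
Net abstraction = 0.18 − 0.0849 = 0.0951 L/s
Q_net = 0.0951 L/s = 8.217 m³/d
t = 34 weeks = 238 d
ΔV = Q × t = 8.217 m³/d × 238 d = 1956 m³
Δh = ΔV / (S × A) = 1956 / (1.722 × 10^-5 × 6.915 × 10^6) = 16.42 m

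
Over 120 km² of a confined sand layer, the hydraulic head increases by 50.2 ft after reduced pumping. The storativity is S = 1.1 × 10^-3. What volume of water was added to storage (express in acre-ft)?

ΔV ≈ 1640 acre-ft

A = 120 km² = 1.2 × 10^8 m²
Δh = 50.2 ft = 15.3 m
ΔV = S × A × Δh = 0.0011 × 1.2 × 10^8 m² × 15.3 m = 2.02 × 10^6 m³
ΔV = 2.02 × 10^6 m³ = 1637 acre-ft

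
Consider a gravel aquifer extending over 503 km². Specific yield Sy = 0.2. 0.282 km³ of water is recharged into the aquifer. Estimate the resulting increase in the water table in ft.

A = 503 km² = 5.03 × 10^8 m²
ΔV = 0.282 km³ = 2.82 × 10^8 m³
Δh = ΔV / (Sy × A) = 2.82 × 10^8 m³ / (0.2 × 5.03 × 10^8 m²) = 2.803 m
Δh = 2.803 m = 9.197 ft

Δh ≈ 9.2 ft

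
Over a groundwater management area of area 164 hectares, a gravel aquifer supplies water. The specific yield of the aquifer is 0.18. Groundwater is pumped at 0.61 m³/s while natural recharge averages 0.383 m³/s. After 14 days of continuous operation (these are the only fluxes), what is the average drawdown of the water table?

A = 164 hectares = 1.64 × 10^6 m²
Net abstraction = 0.61 − 0.383 = 0.227 m³/s
Q_net = 0.227 m³/s = 19610 m³/d
ΔV = Q × t = 19610 m³/d × 14 d = 2.746 × 10^5 m³
Δh = ΔV / (Sy × A) = 2.746 × 10^5 / (0.18 × 1.64 × 10^6) = 0.9301 m

Δh ≈ 0.93 m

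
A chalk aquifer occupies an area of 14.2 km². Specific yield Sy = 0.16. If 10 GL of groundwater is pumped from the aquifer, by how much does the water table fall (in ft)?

A = 14.2 km² = 1.42 × 10^7 m²
ΔV = 10 GL = 1 × 10^7 m³
Δh = ΔV / (Sy × A) = 1 × 10^7 m³ / (0.16 × 1.42 × 10^7 m²) = 4.401 m
Δh = 4.401 m = 14.44 ft

Δh ≈ 14.4 ft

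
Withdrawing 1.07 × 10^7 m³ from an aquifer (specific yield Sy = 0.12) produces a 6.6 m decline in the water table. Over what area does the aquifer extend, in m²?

A ≈ 1.35 × 10^7 m²

A = ΔV / (Sy × Δh) = 1.07 × 10^7 / (0.12 × 6.6) = 1.351 × 10^7 m²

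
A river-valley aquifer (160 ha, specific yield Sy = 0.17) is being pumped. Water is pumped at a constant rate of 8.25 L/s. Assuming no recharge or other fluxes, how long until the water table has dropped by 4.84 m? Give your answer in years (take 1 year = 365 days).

A = 160 ha = 1.6 × 10^6 m²
ΔV = Sy × A × Δh = 0.17 × 1.6 × 10^6 × 4.84 = 1.316 × 10^6 m³
Q = 8.25 L/s = 712.8 m³/d
t = ΔV / Q = 1.316 × 10^6 m³ / 712.8 m³/d = 1847 d
t = 1847 d ≈ 5.06 years

t ≈ 5.06 years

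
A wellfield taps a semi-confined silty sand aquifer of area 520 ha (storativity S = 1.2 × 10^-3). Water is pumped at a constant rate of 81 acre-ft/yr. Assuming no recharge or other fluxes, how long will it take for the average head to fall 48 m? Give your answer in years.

t ≈ 3 years

A = 520 ha = 5.2 × 10^6 m²
ΔV = S × A × Δh = 0.0012 × 5.2 × 10^6 × 48 = 2.995 × 10^5 m³
Q = 81 acre-ft/yr = 273.7 m³/d
t = ΔV / Q = 2.995 × 10^5 m³ / 273.7 m³/d = 1094 d
t = 1094 d ≈ 2.998 years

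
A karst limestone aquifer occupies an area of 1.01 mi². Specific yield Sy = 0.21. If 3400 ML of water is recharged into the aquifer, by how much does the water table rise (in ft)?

Δh ≈ 20.3 ft

A = 1.01 mi² = 2.616 × 10^6 m²
ΔV = 3400 ML = 3.4 × 10^6 m³
Δh = ΔV / (Sy × A) = 3.4 × 10^6 m³ / (0.21 × 2.616 × 10^6 m²) = 6.189 m
Δh = 6.189 m = 20.31 ft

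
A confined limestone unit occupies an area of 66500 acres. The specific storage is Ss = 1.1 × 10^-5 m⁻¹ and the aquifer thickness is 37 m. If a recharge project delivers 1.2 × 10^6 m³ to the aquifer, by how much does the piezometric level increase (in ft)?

Δh ≈ 35.9 ft

S = Ss × b = 1.1 × 10^-5 m⁻¹ × 37 m = 4.07 × 10^-4
A = 66500 acres = 2.691 × 10^8 m²
Δh = ΔV / (S × A) = 1.2 × 10^6 m³ / (4.07 × 10^-4 × 2.691 × 10^8 m²) = 10.96 m
Δh = 10.96 m = 35.94 ft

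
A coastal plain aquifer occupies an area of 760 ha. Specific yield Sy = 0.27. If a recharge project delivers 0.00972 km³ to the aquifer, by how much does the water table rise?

Δh ≈ 4.74 m

A = 760 ha = 7.6 × 10^6 m²
ΔV = 0.00972 km³ = 9.72 × 10^6 m³
Δh = ΔV / (Sy × A) = 9.72 × 10^6 m³ / (0.27 × 7.6 × 10^6 m²) = 4.737 m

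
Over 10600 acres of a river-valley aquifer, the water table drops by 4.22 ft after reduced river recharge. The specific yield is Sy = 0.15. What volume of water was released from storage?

ΔV ≈ 8.28 × 10^6 m³

A = 10600 acres = 4.29 × 10^7 m²
Δh = 4.22 ft = 1.286 m
ΔV = Sy × A × Δh = 0.15 × 4.29 × 10^7 m² × 1.286 m = 8.276 × 10^6 m³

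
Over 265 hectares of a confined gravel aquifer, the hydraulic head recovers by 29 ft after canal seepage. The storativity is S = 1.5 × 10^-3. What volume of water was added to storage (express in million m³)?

A = 265 hectares = 2.65 × 10^6 m²
Δh = 29 ft = 8.839 m
ΔV = S × A × Δh = 0.0015 × 2.65 × 10^6 m² × 8.839 m = 35140 m³
ΔV = 35140 m³ = 0.03514 million m³

ΔV ≈ 0.0351 million m³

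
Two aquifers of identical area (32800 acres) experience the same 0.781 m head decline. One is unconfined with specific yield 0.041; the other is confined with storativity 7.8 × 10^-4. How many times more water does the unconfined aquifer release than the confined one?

A = 32800 acres = 1.327 × 10^8 m²
Unconfined: ΔV_u = Sy × A × Δh = 0.041 × 1.327 × 10^8 × 0.781 = 4.25 × 10^6 m³
Confined: ΔV_c = S × A × Δh = 7.8 × 10^-4 × 1.327 × 10^8 × 0.781 = 80860 m³
Ratio = ΔV_u / ΔV_c = Sy / S = 0.041 / 7.8 × 10^-4 = 52.56

ΔV_u / ΔV_c ≈ 52.6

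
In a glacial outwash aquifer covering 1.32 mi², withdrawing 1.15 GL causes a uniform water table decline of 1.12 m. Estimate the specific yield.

A = 1.32 mi² = 3.419 × 10^6 m²
ΔV = 1.15 GL = 1.15 × 10^6 m³
Sy = ΔV / (A × Δh) = 1.15 × 10^6 m³ / (3.419 × 10^6 m² × 1.12 m) = 0.3003

Sy ≈ 0.3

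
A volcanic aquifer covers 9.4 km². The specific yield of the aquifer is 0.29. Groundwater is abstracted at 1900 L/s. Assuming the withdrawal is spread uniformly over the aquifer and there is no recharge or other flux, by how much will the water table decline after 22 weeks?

Δh ≈ 9.27 m

A = 9.4 km² = 9.4 × 10^6 m²
Q = 1900 L/s = 1.642 × 10^5 m³/d
t = 22 weeks = 154 d
ΔV = Q × t = 1.642 × 10^5 m³/d × 154 d = 2.528 × 10^7 m³
Δh = ΔV / (Sy × A) = 2.528 × 10^7 / (0.29 × 9.4 × 10^6) = 9.274 m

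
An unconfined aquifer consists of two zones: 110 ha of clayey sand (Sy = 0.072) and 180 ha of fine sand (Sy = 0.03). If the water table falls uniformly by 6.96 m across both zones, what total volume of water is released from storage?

ΔV ≈ 9.27 × 10^5 m³

A₁ = 110 ha = 1.1 × 10^6 m²; A₂ = 180 ha = 1.8 × 10^6 m²
ΔV₁ = 0.072 × 1.1 × 10^6 × 6.96 = 5.512 × 10^5 m³
ΔV₂ = 0.03 × 1.8 × 10^6 × 6.96 = 3.758 × 10^5 m³
ΔV = ΔV₁ + ΔV₂ = 9.271 × 10^5 m³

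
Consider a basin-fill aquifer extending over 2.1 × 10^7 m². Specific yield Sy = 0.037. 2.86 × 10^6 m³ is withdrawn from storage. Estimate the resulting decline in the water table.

Δh ≈ 3.68 m

Δh = ΔV / (Sy × A) = 2.86 × 10^6 m³ / (0.037 × 2.1 × 10^7 m²) = 3.681 m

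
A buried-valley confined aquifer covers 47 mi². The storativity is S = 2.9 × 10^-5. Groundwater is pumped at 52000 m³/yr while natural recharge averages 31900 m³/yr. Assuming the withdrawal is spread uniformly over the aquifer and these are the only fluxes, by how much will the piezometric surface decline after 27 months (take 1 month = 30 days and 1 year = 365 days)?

A = 47 mi² = 1.217 × 10^8 m²
Net abstraction = 52000 − 31900 = 20100 m³/yr
Q_net = 20100 m³/yr = 55.07 m³/d
t = 27 months = 810 d
ΔV = Q × t = 55.07 m³/d × 810 d = 44610 m³
Δh = ΔV / (S × A) = 44610 / (2.9 × 10^-5 × 1.217 × 10^8) = 12.64 m

Δh ≈ 12.6 m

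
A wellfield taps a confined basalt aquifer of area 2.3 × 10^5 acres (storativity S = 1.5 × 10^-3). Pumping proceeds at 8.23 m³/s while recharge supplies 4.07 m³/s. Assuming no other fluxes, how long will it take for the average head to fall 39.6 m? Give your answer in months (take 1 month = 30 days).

A = 2.3 × 10^5 acres = 9.308 × 10^8 m²
ΔV = S × A × Δh = 0.0015 × 9.308 × 10^8 × 39.6 = 5.529 × 10^7 m³
Net withdrawal = 8.23 − 4.07 = 4.16 m³/s = 3.594 × 10^5 m³/d
t = ΔV / Q = 5.529 × 10^7 m³ / 3.594 × 10^5 m³/d = 153.8 d
t = 153.8 d ≈ 5.127 months

t ≈ 5.13 months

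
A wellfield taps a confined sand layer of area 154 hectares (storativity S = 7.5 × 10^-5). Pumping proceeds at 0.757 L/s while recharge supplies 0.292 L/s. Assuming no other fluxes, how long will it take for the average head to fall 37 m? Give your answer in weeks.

A = 154 hectares = 1.54 × 10^6 m²
ΔV = S × A × Δh = 7.5 × 10^-5 × 1.54 × 10^6 × 37 = 4273 m³
Net withdrawal = 0.757 − 0.292 = 0.465 L/s = 40.18 m³/d
t = ΔV / Q = 4273 m³ / 40.18 m³/d = 106.4 d
t = 106.4 d ≈ 15.2 weeks

t ≈ 15.2 weeks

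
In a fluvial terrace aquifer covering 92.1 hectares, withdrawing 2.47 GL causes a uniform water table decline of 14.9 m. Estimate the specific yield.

A = 92.1 hectares = 9.21 × 10^5 m²
ΔV = 2.47 GL = 2.47 × 10^6 m³
Sy = ΔV / (A × Δh) = 2.47 × 10^6 m³ / (9.21 × 10^5 m² × 14.9 m) = 0.18

Sy ≈ 0.18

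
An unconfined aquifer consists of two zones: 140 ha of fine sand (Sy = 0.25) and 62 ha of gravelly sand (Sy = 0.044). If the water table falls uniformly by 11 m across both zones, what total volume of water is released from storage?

A₁ = 140 ha = 1.4 × 10^6 m²; A₂ = 62 ha = 6.2 × 10^5 m²
ΔV₁ = 0.25 × 1.4 × 10^6 × 11 = 3.85 × 10^6 m³
ΔV₂ = 0.044 × 6.2 × 10^5 × 11 = 3.001 × 10^5 m³
ΔV = ΔV₁ + ΔV₂ = 4.15 × 10^6 m³

ΔV ≈ 4.15 × 10^6 m³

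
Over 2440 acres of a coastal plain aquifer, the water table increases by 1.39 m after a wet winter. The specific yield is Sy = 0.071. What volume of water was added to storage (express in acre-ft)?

ΔV ≈ 790 acre-ft

A = 2440 acres = 9.874 × 10^6 m²
ΔV = Sy × A × Δh = 0.071 × 9.874 × 10^6 m² × 1.39 m = 9.745 × 10^5 m³
ΔV = 9.745 × 10^5 m³ = 790 acre-ft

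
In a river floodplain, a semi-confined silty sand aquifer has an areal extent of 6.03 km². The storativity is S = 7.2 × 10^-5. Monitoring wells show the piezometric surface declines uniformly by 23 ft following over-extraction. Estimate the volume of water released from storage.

ΔV ≈ 3040 m³

A = 6.03 km² = 6.03 × 10^6 m²
Δh = 23 ft = 7.01 m
ΔV = S × A × Δh = 7.2 × 10^-5 × 6.03 × 10^6 m² × 7.01 m = 3044 m³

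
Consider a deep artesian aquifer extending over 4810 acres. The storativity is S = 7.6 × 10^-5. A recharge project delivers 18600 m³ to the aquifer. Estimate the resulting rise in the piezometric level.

Δh ≈ 12.6 m

A = 4810 acres = 1.947 × 10^7 m²
Δh = ΔV / (S × A) = 18600 m³ / (7.6 × 10^-5 × 1.947 × 10^7 m²) = 12.57 m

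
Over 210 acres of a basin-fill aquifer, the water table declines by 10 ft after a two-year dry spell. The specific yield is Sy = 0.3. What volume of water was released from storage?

ΔV ≈ 7.77 × 10^5 m³

A = 210 acres = 8.498 × 10^5 m²
Δh = 10 ft = 3.048 m
ΔV = Sy × A × Δh = 0.3 × 8.498 × 10^5 m² × 3.048 m = 7.771 × 10^5 m³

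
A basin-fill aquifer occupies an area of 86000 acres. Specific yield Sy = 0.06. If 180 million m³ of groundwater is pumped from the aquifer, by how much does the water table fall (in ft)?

A = 86000 acres = 3.48 × 10^8 m²
ΔV = 180 million m³ = 1.8 × 10^8 m³
Δh = ΔV / (Sy × A) = 1.8 × 10^8 m³ / (0.06 × 3.48 × 10^8 m²) = 8.62 m
Δh = 8.62 m = 28.28 ft

Δh ≈ 28.3 ft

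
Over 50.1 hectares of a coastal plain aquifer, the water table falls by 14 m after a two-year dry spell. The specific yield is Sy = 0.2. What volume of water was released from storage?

ΔV ≈ 1.4 × 10^6 m³

A = 50.1 hectares = 5.01 × 10^5 m²
ΔV = Sy × A × Δh = 0.2 × 5.01 × 10^5 m² × 14 m = 1.403 × 10^6 m³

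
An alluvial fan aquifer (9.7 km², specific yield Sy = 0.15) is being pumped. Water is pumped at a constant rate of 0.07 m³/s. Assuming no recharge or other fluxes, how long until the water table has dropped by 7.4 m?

A = 9.7 km² = 9.7 × 10^6 m²
ΔV = Sy × A × Δh = 0.15 × 9.7 × 10^6 × 7.4 = 1.077 × 10^7 m³
Q = 0.07 m³/s = 6048 m³/d
t = ΔV / Q = 1.077 × 10^7 m³ / 6048 m³/d = 1780 d

t ≈ 1780 days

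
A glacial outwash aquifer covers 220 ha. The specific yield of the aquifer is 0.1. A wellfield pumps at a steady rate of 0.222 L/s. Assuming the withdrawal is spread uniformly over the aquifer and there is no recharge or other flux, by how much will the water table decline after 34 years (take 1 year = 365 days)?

A = 220 ha = 2.2 × 10^6 m²
Q = 0.222 L/s = 19.18 m³/d
t = 34 years = 12410 d
ΔV = Q × t = 19.18 m³/d × 12410 d = 2.38 × 10^5 m³
Δh = ΔV / (Sy × A) = 2.38 × 10^5 / (0.1 × 2.2 × 10^6) = 1.082 m

Δh ≈ 1.08 m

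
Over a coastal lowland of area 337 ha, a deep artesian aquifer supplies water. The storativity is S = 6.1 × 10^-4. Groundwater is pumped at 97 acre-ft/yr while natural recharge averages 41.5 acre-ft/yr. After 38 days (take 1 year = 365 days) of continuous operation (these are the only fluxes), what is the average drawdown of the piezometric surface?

A = 337 ha = 3.37 × 10^6 m²
Net abstraction = 97 − 41.5 = 55.5 acre-ft/yr
Q_net = 55.5 acre-ft/yr = 187.6 m³/d
ΔV = Q × t = 187.6 m³/d × 38 d = 7127 m³
Δh = ΔV / (S × A) = 7127 / (6.1 × 10^-4 × 3.37 × 10^6) = 3.467 m

Δh ≈ 3.47 m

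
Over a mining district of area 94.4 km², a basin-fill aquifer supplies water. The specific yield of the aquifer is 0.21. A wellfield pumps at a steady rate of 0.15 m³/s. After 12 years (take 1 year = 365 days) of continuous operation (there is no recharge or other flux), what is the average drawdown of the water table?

Δh ≈ 2.86 m

A = 94.4 km² = 9.44 × 10^7 m²
Q = 0.15 m³/s = 12960 m³/d
t = 12 years = 4380 d
ΔV = Q × t = 12960 m³/d × 4380 d = 5.676 × 10^7 m³
Δh = ΔV / (Sy × A) = 5.676 × 10^7 / (0.21 × 9.44 × 10^7) = 2.863 m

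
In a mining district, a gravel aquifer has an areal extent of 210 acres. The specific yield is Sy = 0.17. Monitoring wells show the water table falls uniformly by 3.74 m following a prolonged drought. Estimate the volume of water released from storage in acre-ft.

A = 210 acres = 8.498 × 10^5 m²
ΔV = Sy × A × Δh = 0.17 × 8.498 × 10^5 m² × 3.74 m = 5.403 × 10^5 m³
ΔV = 5.403 × 10^5 m³ = 438.1 acre-ft

ΔV ≈ 438 acre-ft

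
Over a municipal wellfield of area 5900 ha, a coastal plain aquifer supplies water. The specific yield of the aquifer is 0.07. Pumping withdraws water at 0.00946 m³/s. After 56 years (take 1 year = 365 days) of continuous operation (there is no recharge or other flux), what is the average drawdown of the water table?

Δh ≈ 4.05 m

A = 5900 ha = 5.9 × 10^7 m²
Q = 0.00946 m³/s = 817.3 m³/d
t = 56 years = 20440 d
ΔV = Q × t = 817.3 m³/d × 20440 d = 1.671 × 10^7 m³
Δh = ΔV / (Sy × A) = 1.671 × 10^7 / (0.07 × 5.9 × 10^7) = 4.045 m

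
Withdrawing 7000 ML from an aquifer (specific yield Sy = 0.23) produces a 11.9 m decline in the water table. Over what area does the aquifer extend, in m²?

ΔV = 7000 ML = 7 × 10^6 m³
A = ΔV / (Sy × Δh) = 7 × 10^6 / (0.23 × 11.9) = 2.558 × 10^6 m²

A ≈ 2.56 × 10^6 m²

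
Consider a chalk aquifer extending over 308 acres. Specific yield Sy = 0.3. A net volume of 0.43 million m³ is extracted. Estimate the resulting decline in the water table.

Δh ≈ 1.15 m

A = 308 acres = 1.246 × 10^6 m²
ΔV = 0.43 million m³ = 4.3 × 10^5 m³
Δh = ΔV / (Sy × A) = 4.3 × 10^5 m³ / (0.3 × 1.246 × 10^6 m²) = 1.15 m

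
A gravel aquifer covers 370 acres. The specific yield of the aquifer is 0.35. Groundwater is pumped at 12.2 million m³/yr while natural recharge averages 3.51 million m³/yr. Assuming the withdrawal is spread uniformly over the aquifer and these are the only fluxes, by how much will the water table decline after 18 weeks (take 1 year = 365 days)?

Δh ≈ 5.72 m

A = 370 acres = 1.497 × 10^6 m²
Net abstraction = 12.2 − 3.51 = 8.69 million m³/yr
Q_net = 8.69 million m³/yr = 23810 m³/d
t = 18 weeks = 126 d
ΔV = Q × t = 23810 m³/d × 126 d = 3 × 10^6 m³
Δh = ΔV / (Sy × A) = 3 × 10^6 / (0.35 × 1.497 × 10^6) = 5.724 m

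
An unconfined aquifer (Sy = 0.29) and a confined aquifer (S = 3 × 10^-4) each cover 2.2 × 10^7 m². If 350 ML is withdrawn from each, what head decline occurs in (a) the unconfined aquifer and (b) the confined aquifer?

ΔV = 350 ML = 3.5 × 10^5 m³
Unconfined: Δh_u = ΔV/(Sy·A) = 3.5 × 10^5/(0.29 × 2.2 × 10^7) = 0.05486 m
Confined: Δh_c = ΔV/(S·A) = 3.5 × 10^5/(3 × 10^-4 × 2.2 × 10^7) = 53.03 m

Δh_u ≈ 0.0549 m; Δh_c ≈ 53 m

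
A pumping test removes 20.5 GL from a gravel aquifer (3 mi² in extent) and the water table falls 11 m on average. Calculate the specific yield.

Sy ≈ 0.24

A = 3 mi² = 7.77 × 10^6 m²
ΔV = 20.5 GL = 2.05 × 10^7 m³
Sy = ΔV / (A × Δh) = 2.05 × 10^7 m³ / (7.77 × 10^6 m² × 11 m) = 0.2399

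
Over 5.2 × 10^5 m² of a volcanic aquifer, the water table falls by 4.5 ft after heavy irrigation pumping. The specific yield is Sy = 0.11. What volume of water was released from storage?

Δh = 4.5 ft = 1.372 m
ΔV = Sy × A × Δh = 0.11 × 5.2 × 10^5 m² × 1.372 m = 78460 m³

ΔV ≈ 78500 m³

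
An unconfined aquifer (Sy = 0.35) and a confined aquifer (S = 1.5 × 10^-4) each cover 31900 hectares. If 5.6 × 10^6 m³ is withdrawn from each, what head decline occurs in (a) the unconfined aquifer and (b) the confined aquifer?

Δh_u ≈ 0.0502 m; Δh_c ≈ 117 m

A = 31900 hectares = 3.19 × 10^8 m²
Unconfined: Δh_u = ΔV/(Sy·A) = 5.6 × 10^6/(0.35 × 3.19 × 10^8) = 0.05016 m
Confined: Δh_c = ΔV/(S·A) = 5.6 × 10^6/(1.5 × 10^-4 × 3.19 × 10^8) = 117 m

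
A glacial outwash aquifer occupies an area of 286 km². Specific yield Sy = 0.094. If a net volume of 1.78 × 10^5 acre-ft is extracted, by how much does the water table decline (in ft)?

A = 286 km² = 2.86 × 10^8 m²
ΔV = 1.78 × 10^5 acre-ft = 2.196 × 10^8 m³
Δh = ΔV / (Sy × A) = 2.196 × 10^8 m³ / (0.094 × 2.86 × 10^8 m²) = 8.167 m
Δh = 8.167 m = 26.79 ft

Δh ≈ 26.8 ft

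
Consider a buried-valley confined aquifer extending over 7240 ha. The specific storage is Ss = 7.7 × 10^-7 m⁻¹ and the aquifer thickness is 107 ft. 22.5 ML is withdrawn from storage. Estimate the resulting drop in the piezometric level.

Δh ≈ 12.4 m

b = 107 ft = 32.61 m
S = Ss × b = 7.7 × 10^-7 m⁻¹ × 32.61 m = 2.511 × 10^-5
A = 7240 ha = 7.24 × 10^7 m²
ΔV = 22.5 ML = 22500 m³
Δh = ΔV / (S × A) = 22500 m³ / (2.511 × 10^-5 × 7.24 × 10^7 m²) = 12.38 m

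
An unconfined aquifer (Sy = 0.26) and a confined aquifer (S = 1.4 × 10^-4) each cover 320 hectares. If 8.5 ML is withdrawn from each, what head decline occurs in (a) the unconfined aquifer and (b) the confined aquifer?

A = 320 hectares = 3.2 × 10^6 m²
ΔV = 8.5 ML = 8500 m³
Unconfined: Δh_u = ΔV/(Sy·A) = 8500/(0.26 × 3.2 × 10^6) = 0.01022 m
Confined: Δh_c = ΔV/(S·A) = 8500/(1.4 × 10^-4 × 3.2 × 10^6) = 18.97 m

Δh_u ≈ 0.0102 m; Δh_c ≈ 19 m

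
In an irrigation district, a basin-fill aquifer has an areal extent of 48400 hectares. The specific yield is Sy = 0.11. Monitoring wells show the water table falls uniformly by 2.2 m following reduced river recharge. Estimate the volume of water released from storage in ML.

ΔV ≈ 1.17 × 10^5 ML

A = 48400 hectares = 4.84 × 10^8 m²
ΔV = Sy × A × Δh = 0.11 × 4.84 × 10^8 m² × 2.2 m = 1.171 × 10^8 m³
ΔV = 1.171 × 10^8 m³ = 1.171 × 10^5 ML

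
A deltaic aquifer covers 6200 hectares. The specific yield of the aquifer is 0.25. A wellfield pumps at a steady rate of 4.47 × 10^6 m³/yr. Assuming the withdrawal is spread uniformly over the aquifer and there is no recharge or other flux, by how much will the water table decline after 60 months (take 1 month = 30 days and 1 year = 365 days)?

A = 6200 hectares = 6.2 × 10^7 m²
Q = 4.47 × 10^6 m³/yr = 12250 m³/d
t = 60 months = 1800 d
ΔV = Q × t = 12250 m³/d × 1800 d = 2.204 × 10^7 m³
Δh = ΔV / (Sy × A) = 2.204 × 10^7 / (0.25 × 6.2 × 10^7) = 1.422 m

Δh ≈ 1.42 m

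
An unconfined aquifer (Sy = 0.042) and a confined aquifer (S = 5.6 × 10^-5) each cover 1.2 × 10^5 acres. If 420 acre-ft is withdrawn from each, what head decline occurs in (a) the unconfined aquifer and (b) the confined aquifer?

Δh_u ≈ 0.0254 m; Δh_c ≈ 19.1 m

A = 1.2 × 10^5 acres = 4.856 × 10^8 m²
ΔV = 420 acre-ft = 5.181 × 10^5 m³
Unconfined: Δh_u = ΔV/(Sy·A) = 5.181 × 10^5/(0.042 × 4.856 × 10^8) = 0.0254 m
Confined: Δh_c = ΔV/(S·A) = 5.181 × 10^5/(5.6 × 10^-5 × 4.856 × 10^8) = 19.05 m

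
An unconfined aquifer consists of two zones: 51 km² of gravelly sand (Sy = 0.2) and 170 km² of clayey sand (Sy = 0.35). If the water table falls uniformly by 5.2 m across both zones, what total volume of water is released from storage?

ΔV ≈ 3.62 × 10^8 m³

A₁ = 51 km² = 5.1 × 10^7 m²; A₂ = 170 km² = 1.7 × 10^8 m²
ΔV₁ = 0.2 × 5.1 × 10^7 × 5.2 = 5.304 × 10^7 m³
ΔV₂ = 0.35 × 1.7 × 10^8 × 5.2 = 3.094 × 10^8 m³
ΔV = ΔV₁ + ΔV₂ = 3.624 × 10^8 m³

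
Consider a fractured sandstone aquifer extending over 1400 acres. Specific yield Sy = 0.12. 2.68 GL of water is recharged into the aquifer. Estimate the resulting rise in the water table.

A = 1400 acres = 5.666 × 10^6 m²
ΔV = 2.68 GL = 2.68 × 10^6 m³
Δh = ΔV / (Sy × A) = 2.68 × 10^6 m³ / (0.12 × 5.666 × 10^6 m²) = 3.942 m

Δh ≈ 3.94 m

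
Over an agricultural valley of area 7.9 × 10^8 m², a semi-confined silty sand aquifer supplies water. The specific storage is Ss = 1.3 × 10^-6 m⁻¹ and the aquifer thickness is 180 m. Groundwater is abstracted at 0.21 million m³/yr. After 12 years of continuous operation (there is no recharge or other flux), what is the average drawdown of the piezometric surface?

Δh ≈ 13.6 m

S = Ss × b = 1.3 × 10^-6 m⁻¹ × 180 m = 2.34 × 10^-4
Q = 0.21 million m³/yr = 575.3 m³/d
t = 12 years = 4380 d
ΔV = Q × t = 575.3 m³/d × 4380 d = 2.52 × 10^6 m³
Δh = ΔV / (S × A) = 2.52 × 10^6 / (2.34 × 10^-4 × 7.9 × 10^8) = 13.63 m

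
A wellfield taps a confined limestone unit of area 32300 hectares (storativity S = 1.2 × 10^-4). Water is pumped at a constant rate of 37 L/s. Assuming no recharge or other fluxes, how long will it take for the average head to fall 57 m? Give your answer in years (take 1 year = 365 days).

t ≈ 1.89 years

A = 32300 hectares = 3.23 × 10^8 m²
ΔV = S × A × Δh = 1.2 × 10^-4 × 3.23 × 10^8 × 57 = 2.209 × 10^6 m³
Q = 37 L/s = 3197 m³/d
t = ΔV / Q = 2.209 × 10^6 m³ / 3197 m³/d = 691.1 d
t = 691.1 d ≈ 1.893 years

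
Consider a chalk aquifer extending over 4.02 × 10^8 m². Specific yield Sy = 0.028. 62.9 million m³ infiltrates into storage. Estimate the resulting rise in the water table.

Δh ≈ 5.59 m

ΔV = 62.9 million m³ = 6.29 × 10^7 m³
Δh = ΔV / (Sy × A) = 6.29 × 10^7 m³ / (0.028 × 4.02 × 10^8 m²) = 5.588 m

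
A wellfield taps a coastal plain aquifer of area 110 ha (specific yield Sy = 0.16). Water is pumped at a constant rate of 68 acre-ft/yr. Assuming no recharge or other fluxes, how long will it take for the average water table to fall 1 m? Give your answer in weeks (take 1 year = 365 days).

t ≈ 109 weeks

A = 110 ha = 1.1 × 10^6 m²
ΔV = Sy × A × Δh = 0.16 × 1.1 × 10^6 × 1 = 1.76 × 10^5 m³
Q = 68 acre-ft/yr = 229.8 m³/d
t = ΔV / Q = 1.76 × 10^5 m³ / 229.8 m³/d = 765.9 d
t = 765.9 d ≈ 109.4 weeks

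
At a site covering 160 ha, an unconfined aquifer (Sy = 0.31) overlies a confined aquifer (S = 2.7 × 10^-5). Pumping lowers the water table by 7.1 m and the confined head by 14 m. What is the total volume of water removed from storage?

ΔV ≈ 3.52 × 10^6 m³

A = 160 ha = 1.6 × 10^6 m²
Unconfined: ΔV_u = Sy × A × Δh_u = 0.31 × 1.6 × 10^6 × 7.1 = 3.522 × 10^6 m³
Confined: ΔV_c = S × A × Δh_c = 2.7 × 10^-5 × 1.6 × 10^6 × 14 = 604.8 m³
Total ΔV = 3.522 × 10^6 + 604.8 = 3.522 × 10^6 m³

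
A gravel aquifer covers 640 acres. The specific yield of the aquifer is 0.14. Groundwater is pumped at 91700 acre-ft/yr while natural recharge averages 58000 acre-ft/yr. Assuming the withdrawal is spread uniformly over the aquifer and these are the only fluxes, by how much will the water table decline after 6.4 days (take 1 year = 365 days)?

A = 640 acres = 2.59 × 10^6 m²
Net abstraction = 91700 − 58000 = 33700 acre-ft/yr
Q_net = 33700 acre-ft/yr = 1.139 × 10^5 m³/d
ΔV = Q × t = 1.139 × 10^5 m³/d × 6.4 d = 7.289 × 10^5 m³
Δh = ΔV / (Sy × A) = 7.289 × 10^5 / (0.14 × 2.59 × 10^6) = 2.01 m

Δh ≈ 2.01 m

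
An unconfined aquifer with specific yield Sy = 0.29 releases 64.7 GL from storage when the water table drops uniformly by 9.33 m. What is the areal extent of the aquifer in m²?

A ≈ 2.39 × 10^7 m²

ΔV = 64.7 GL = 6.47 × 10^7 m³
A = ΔV / (Sy × Δh) = 6.47 × 10^7 / (0.29 × 9.33) = 2.391 × 10^7 m²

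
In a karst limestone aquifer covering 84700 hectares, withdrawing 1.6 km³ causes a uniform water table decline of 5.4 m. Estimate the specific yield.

A = 84700 hectares = 8.47 × 10^8 m²
ΔV = 1.6 km³ = 1.6 × 10^9 m³
Sy = ΔV / (A × Δh) = 1.6 × 10^9 m³ / (8.47 × 10^8 m² × 5.4 m) = 0.3498

Sy ≈ 0.35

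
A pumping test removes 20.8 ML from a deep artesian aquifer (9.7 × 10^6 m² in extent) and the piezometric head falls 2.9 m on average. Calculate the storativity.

ΔV = 20.8 ML = 20800 m³
S = ΔV / (A × Δh) = 20800 m³ / (9.7 × 10^6 m² × 2.9 m) = 7.394 × 10^-4

S ≈ 7.4 × 10^-4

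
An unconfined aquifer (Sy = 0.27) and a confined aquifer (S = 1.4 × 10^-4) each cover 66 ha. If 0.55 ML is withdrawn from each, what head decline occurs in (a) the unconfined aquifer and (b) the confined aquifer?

A = 66 ha = 6.6 × 10^5 m²
ΔV = 0.55 ML = 550 m³
Unconfined: Δh_u = ΔV/(Sy·A) = 550/(0.27 × 6.6 × 10^5) = 0.003086 m
Confined: Δh_c = ΔV/(S·A) = 550/(1.4 × 10^-4 × 6.6 × 10^5) = 5.952 m

Δh_u ≈ 0.00309 m; Δh_c ≈ 5.95 m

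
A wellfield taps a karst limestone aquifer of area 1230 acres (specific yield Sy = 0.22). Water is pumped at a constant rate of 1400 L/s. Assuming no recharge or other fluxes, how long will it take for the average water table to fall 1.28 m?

t ≈ 11.6 days

A = 1230 acres = 4.978 × 10^6 m²
ΔV = Sy × A × Δh = 0.22 × 4.978 × 10^6 × 1.28 = 1.402 × 10^6 m³
Q = 1400 L/s = 1.21 × 10^5 m³/d
t = ΔV / Q = 1.402 × 10^6 m³ / 1.21 × 10^5 m³/d = 11.59 d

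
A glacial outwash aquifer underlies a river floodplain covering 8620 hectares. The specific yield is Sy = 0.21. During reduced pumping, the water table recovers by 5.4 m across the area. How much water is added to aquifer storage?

A = 8620 hectares = 8.62 × 10^7 m²
ΔV = Sy × A × Δh = 0.21 × 8.62 × 10^7 m² × 5.4 m = 9.775 × 10^7 m³

ΔV ≈ 9.78 × 10^7 m³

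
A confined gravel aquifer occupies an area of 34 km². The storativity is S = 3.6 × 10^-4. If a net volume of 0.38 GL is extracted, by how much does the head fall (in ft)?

A = 34 km² = 3.4 × 10^7 m²
ΔV = 0.38 GL = 3.8 × 10^5 m³
Δh = ΔV / (S × A) = 3.8 × 10^5 m³ / (3.6 × 10^-4 × 3.4 × 10^7 m²) = 31.05 m
Δh = 31.05 m = 101.9 ft

Δh ≈ 102 ft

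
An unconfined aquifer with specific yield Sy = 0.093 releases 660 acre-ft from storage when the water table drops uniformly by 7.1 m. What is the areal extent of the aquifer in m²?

ΔV = 660 acre-ft = 8.141 × 10^5 m³
A = ΔV / (Sy × Δh) = 8.141 × 10^5 / (0.093 × 7.1) = 1.233 × 10^6 m²

A ≈ 1.23 × 10^6 m²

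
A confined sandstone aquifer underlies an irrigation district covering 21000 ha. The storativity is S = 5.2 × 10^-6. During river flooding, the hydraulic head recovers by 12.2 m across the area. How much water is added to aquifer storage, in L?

ΔV ≈ 1.33 × 10^7 L

A = 21000 ha = 2.1 × 10^8 m²
ΔV = S × A × Δh = 5.2 × 10^-6 × 2.1 × 10^8 m² × 12.2 m = 13320 m³
ΔV = 13320 m³ = 1.332 × 10^7 L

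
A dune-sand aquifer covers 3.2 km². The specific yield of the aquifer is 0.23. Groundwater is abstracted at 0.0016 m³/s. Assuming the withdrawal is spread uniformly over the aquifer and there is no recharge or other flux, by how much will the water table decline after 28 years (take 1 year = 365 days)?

A = 3.2 km² = 3.2 × 10^6 m²
Q = 0.0016 m³/s = 138.2 m³/d
t = 28 years = 10220 d
ΔV = Q × t = 138.2 m³/d × 10220 d = 1.413 × 10^6 m³
Δh = ΔV / (Sy × A) = 1.413 × 10^6 / (0.23 × 3.2 × 10^6) = 1.92 m

Δh ≈ 1.92 m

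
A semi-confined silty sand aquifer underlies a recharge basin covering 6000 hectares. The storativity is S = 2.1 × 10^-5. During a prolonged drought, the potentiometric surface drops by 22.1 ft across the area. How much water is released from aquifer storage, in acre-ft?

ΔV ≈ 6.88 acre-ft

A = 6000 hectares = 6 × 10^7 m²
Δh = 22.1 ft = 6.736 m
ΔV = S × A × Δh = 2.1 × 10^-5 × 6 × 10^7 m² × 6.736 m = 8487 m³
ΔV = 8487 m³ = 6.881 acre-ft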